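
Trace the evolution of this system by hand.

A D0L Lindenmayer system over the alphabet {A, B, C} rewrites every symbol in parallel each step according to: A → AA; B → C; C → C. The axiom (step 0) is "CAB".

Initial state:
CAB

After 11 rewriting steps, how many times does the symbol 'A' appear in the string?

2048

t=0: CAB
t=1: CAAC
t=2: CAAAAC
t=3: CAAAAAAAAC
t=4: CAAAAAAAAAAAAAAAAC
t=5: CAAAAAAAAAAAAAAAAAAAAAAAAAAAAAAAAC
t=6: CAAAAAAAAAAAAAAAAAAAAAAAAAAAAAAAAAAAAAAAAAAAAAAAAAAAAAAAAAAAAAAAAC
t=7: CAAAAAAAAAAAAAAAAAAAAAAAAAAAAAAAAAAAAAAAAAAAAAAAAAAAAAAAAA…AAAAAAAAAAAAAAAAAAAAAAAAAAAAAAAAAAAAAAAAAAAAAAAAAAAAAAAAAC  (len 130)
t=8: CAAAAAAAAAAAAAAAAAAAAAAAAAAAAAAAAAAAAAAAAAAAAAAAAAAAAAAAAA…AAAAAAAAAAAAAAAAAAAAAAAAAAAAAAAAAAAAAAAAAAAAAAAAAAAAAAAAAC  (len 258)
t=9: CAAAAAAAAAAAAAAAAAAAAAAAAAAAAAAAAAAAAAAAAAAAAAAAAAAAAAAAAA…AAAAAAAAAAAAAAAAAAAAAAAAAAAAAAAAAAAAAAAAAAAAAAAAAAAAAAAAAC  (len 514)
t=10: CAAAAAAAAAAAAAAAAAAAAAAAAAAAAAAAAAAAAAAAAAAAAAAAAAAAAAAAAA…AAAAAAAAAAAAAAAAAAAAAAAAAAAAAAAAAAAAAAAAAAAAAAAAAAAAAAAAAC  (len 1026)
t=11: CAAAAAAAAAAAAAAAAAAAAAAAAAAAAAAAAAAAAAAAAAAAAAAAAAAAAAAAAA…AAAAAAAAAAAAAAAAAAAAAAAAAAAAAAAAAAAAAAAAAAAAAAAAAAAAAAAAAC  (len 2050)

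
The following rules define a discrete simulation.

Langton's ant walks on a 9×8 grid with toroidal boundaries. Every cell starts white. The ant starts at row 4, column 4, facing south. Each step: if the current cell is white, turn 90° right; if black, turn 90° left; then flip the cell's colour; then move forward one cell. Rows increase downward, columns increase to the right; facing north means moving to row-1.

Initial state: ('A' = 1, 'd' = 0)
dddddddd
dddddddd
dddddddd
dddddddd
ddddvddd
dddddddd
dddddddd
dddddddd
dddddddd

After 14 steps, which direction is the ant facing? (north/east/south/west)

step 0: dddddddd
dddddddd
dddddddd
dddddddd
ddddvddd
dddddddd
dddddddd
dddddddd
dddddddd
step 1: dddddddd
dddddddd
dddddddd
dddddddd
ddd<Addd
dddddddd
dddddddd
dddddddd
dddddddd
step 2: dddddddd
dddddddd
dddddddd
ddd^dddd
dddAAddd
dddddddd
dddddddd
dddddddd
dddddddd
step 3: dddddddd
dddddddd
dddddddd
dddA>ddd
dddAAddd
dddddddd
dddddddd
dddddddd
dddddddd
step 4: dddddddd
dddddddd
dddddddd
dddAAddd
dddAvddd
dddddddd
dddddddd
dddddddd
dddddddd
step 5: dddddddd
dddddddd
dddddddd
dddAAddd
dddAd>dd
dddddddd
dddddddd
dddddddd
dddddddd
step 6: dddddddd
dddddddd
dddddddd
dddAAddd
dddAdAdd
dddddvdd
dddddddd
dddddddd
dddddddd
step 7: dddddddd
dddddddd
dddddddd
dddAAddd
dddAdAdd
dddd<Add
dddddddd
dddddddd
dddddddd
step 8: dddddddd
dddddddd
dddddddd
dddAAddd
dddA^Add
ddddAAdd
dddddddd
dddddddd
dddddddd
step 9: dddddddd
dddddddd
dddddddd
dddAAddd
dddAA>dd
ddddAAdd
dddddddd
dddddddd
dddddddd
step 10: dddddddd
dddddddd
dddddddd
dddAA^dd
dddAAddd
ddddAAdd
dddddddd
dddddddd
dddddddd
step 11: dddddddd
dddddddd
dddddddd
dddAAA>d
dddAAddd
ddddAAdd
dddddddd
dddddddd
dddddddd
step 12: dddddddd
dddddddd
dddddddd
dddAAAAd
dddAAdvd
ddddAAdd
dddddddd
dddddddd
dddddddd
step 13: dddddddd
dddddddd
dddddddd
dddAAAAd
dddAA<Ad
ddddAAdd
dddddddd
dddddddd
dddddddd
step 14: dddddddd
dddddddd
dddddddd
dddAA^Ad
dddAAAAd
ddddAAdd
dddddddd
dddddddd
dddddddd

north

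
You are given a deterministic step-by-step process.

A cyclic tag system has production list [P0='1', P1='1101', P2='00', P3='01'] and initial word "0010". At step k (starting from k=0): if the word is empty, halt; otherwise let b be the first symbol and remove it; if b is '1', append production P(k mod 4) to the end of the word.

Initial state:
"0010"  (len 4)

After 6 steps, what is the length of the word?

0

0) "0010"  (len 4)
1) "010"  (len 3)
2) "10"  (len 2)
3) "000"  (len 3)
4) "00"  (len 2)
5) "0"  (len 1)
6) (halted — word empty)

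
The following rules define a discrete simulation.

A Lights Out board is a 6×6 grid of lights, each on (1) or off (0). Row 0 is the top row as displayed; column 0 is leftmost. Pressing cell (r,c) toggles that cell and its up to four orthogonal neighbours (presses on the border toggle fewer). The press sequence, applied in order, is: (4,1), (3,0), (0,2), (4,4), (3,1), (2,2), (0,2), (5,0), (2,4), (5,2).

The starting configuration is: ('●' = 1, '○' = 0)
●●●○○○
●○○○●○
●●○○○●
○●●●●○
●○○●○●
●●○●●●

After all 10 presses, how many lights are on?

14

gen 0: ●●●○○○
●○○○●○
●●○○○●
○●●●●○
●○○●○●
●●○●●●
gen 1: ●●●○○○
●○○○●○
●●○○○●
○○●●●○
○●●●○●
●○○●●●
gen 2: ●●●○○○
●○○○●○
○●○○○●
●●●●●○
●●●●○●
●○○●●●
gen 3: ●○○●○○
●○●○●○
○●○○○●
●●●●●○
●●●●○●
●○○●●●
gen 4: ●○○●○○
●○●○●○
○●○○○●
●●●●○○
●●●○●○
●○○●○●
gen 5: ●○○●○○
●○●○●○
○○○○○●
○○○●○○
●○●○●○
●○○●○●
gen 6: ●○○●○○
●○○○●○
○●●●○●
○○●●○○
●○●○●○
●○○●○●
gen 7: ●●●○○○
●○●○●○
○●●●○●
○○●●○○
●○●○●○
●○○●○●
gen 8: ●●●○○○
●○●○●○
○●●●○●
○○●●○○
○○●○●○
○●○●○●
gen 9: ●●●○○○
●○●○○○
○●●○●○
○○●●●○
○○●○●○
○●○●○●
gen 10: ●●●○○○
●○●○○○
○●●○●○
○○●●●○
○○○○●○
○○●○○●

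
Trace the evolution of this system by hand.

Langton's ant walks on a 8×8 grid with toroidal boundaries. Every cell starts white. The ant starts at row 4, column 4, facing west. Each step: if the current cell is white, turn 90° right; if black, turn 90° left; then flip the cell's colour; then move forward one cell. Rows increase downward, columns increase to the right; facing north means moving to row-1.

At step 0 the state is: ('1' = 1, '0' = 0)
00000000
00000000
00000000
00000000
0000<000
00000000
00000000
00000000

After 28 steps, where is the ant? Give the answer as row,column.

6,6

k=0  00000000
00000000
00000000
00000000
0000<000
00000000
00000000
00000000
k=1  00000000
00000000
00000000
0000^000
00001000
00000000
00000000
00000000
k=2  00000000
00000000
00000000
00001>00
00001000
00000000
00000000
00000000
k=3  00000000
00000000
00000000
00001100
00001v00
00000000
00000000
00000000
k=4  00000000
00000000
00000000
00001100
0000<100
00000000
00000000
00000000
k=5  00000000
00000000
00000000
00001100
00000100
0000v000
00000000
00000000
k=6  00000000
00000000
00000000
00001100
00000100
000<1000
00000000
00000000
k=7  00000000
00000000
00000000
00001100
000^0100
00011000
00000000
00000000
k=8  00000000
00000000
00000000
00001100
0001>100
00011000
00000000
00000000
k=9  00000000
00000000
00000000
00001100
00011100
0001v000
00000000
00000000
k=10  00000000
00000000
00000000
00001100
00011100
00010>00
00000000
00000000
k=11  00000000
00000000
00000000
00001100
00011100
00010100
00000v00
00000000
k=12  00000000
00000000
00000000
00001100
00011100
00010100
0000<100
00000000
k=13  00000000
00000000
00000000
00001100
00011100
0001^100
00001100
00000000
k=14  00000000
00000000
00000000
00001100
00011100
00011>00
00001100
00000000
k=15  00000000
00000000
00000000
00001100
00011^00
00011000
00001100
00000000
k=16  00000000
00000000
00000000
00001100
0001<000
00011000
00001100
00000000
k=17  00000000
00000000
00000000
00001100
00010000
0001v000
00001100
00000000
k=18  00000000
00000000
00000000
00001100
00010000
00010>00
00001100
00000000
k=19  00000000
00000000
00000000
00001100
00010000
00010100
00001v00
00000000
k=20  00000000
00000000
00000000
00001100
00010000
00010100
000010>0
00000000
k=21  00000000
00000000
00000000
00001100
00010000
00010100
00001010
000000v0
k=22  00000000
00000000
00000000
00001100
00010000
00010100
00001010
00000<10
k=23  00000000
00000000
00000000
00001100
00010000
00010100
00001^10
00000110
k=24  00000000
00000000
00000000
00001100
00010000
00010100
000011>0
00000110
k=25  00000000
00000000
00000000
00001100
00010000
000101^0
00001100
00000110
k=26  00000000
00000000
00000000
00001100
00010000
0001011>
00001100
00000110
k=27  00000000
00000000
00000000
00001100
00010000
00010111
0000110v
00000110
k=28  00000000
00000000
00000000
00001100
00010000
00010111
000011<1
00000110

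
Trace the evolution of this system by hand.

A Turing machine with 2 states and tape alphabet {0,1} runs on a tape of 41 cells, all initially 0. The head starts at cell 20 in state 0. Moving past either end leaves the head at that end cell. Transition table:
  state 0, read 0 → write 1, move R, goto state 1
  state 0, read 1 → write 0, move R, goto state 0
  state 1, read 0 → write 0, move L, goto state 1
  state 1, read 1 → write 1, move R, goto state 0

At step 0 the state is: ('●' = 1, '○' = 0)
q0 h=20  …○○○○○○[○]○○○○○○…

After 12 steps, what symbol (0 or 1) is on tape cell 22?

1

[0] q0 h=20  …○○○○○○[○]○○○○○○…
[1] q1 h=21  …○○○○○●[○]○○○○○○…
[2] q1 h=20  …○○○○○○[●]○○○○○○…
[3] q0 h=21  …○○○○○●[○]○○○○○○…
[4] q1 h=22  …○○○○●●[○]○○○○○○…
[5] q1 h=21  …○○○○○●[●]○○○○○○…
[6] q0 h=22  …○○○○●●[○]○○○○○○…
[7] q1 h=23  …○○○●●●[○]○○○○○○…
[8] q1 h=22  …○○○○●●[●]○○○○○○…
[9] q0 h=23  …○○○●●●[○]○○○○○○…
[10] q1 h=24  …○○●●●●[○]○○○○○○…
[11] q1 h=23  …○○○●●●[●]○○○○○○…
[12] q0 h=24  …○○●●●●[○]○○○○○○…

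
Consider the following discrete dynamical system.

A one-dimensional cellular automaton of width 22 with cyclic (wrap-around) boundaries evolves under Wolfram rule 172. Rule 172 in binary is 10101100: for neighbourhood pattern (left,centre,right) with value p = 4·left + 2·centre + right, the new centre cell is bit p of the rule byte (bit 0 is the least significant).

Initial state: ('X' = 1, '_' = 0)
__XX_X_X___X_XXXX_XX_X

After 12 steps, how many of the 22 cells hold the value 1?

2

[0] __XX_X_X___X_XXXX_XX_X
[1] __X_XXXX___XXXXX_XX_XX
[2] __XXXXX____XXXX_XX_XX_
[3] __XXXX_____XXX_XX_XX__
[4] __XXX______XX_XX_XX___
[5] __XX_______X_XX_XX____
[6] __X________XXX_XX_____
[7] __X________XX_XX______
[8] __X________X_XX_______
[9] __X________XXX________
[10] __X________XX_________
[11] __X________X__________
[12] __X________X__________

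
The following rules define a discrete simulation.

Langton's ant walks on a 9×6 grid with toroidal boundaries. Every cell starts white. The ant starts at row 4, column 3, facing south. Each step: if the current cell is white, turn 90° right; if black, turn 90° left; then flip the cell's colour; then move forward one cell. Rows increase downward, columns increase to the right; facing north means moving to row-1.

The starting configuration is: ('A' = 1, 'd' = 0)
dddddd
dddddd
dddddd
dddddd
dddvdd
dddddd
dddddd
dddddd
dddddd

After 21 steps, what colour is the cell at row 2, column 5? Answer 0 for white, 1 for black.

1

0) dddddd
dddddd
dddddd
dddddd
dddvdd
dddddd
dddddd
dddddd
dddddd
1) dddddd
dddddd
dddddd
dddddd
dd<Add
dddddd
dddddd
dddddd
dddddd
2) dddddd
dddddd
dddddd
dd^ddd
ddAAdd
dddddd
dddddd
dddddd
dddddd
3) dddddd
dddddd
dddddd
ddA>dd
ddAAdd
dddddd
dddddd
dddddd
dddddd
4) dddddd
dddddd
dddddd
ddAAdd
ddAvdd
dddddd
dddddd
dddddd
dddddd
5) dddddd
dddddd
dddddd
ddAAdd
ddAd>d
dddddd
dddddd
dddddd
dddddd
6) dddddd
dddddd
dddddd
ddAAdd
ddAdAd
ddddvd
dddddd
dddddd
dddddd
7) dddddd
dddddd
dddddd
ddAAdd
ddAdAd
ddd<Ad
dddddd
dddddd
dddddd
8) dddddd
dddddd
dddddd
ddAAdd
ddA^Ad
dddAAd
dddddd
dddddd
dddddd
9) dddddd
dddddd
dddddd
ddAAdd
ddAA>d
dddAAd
dddddd
dddddd
dddddd
10) dddddd
dddddd
dddddd
ddAA^d
ddAAdd
dddAAd
dddddd
dddddd
dddddd
11) dddddd
dddddd
dddddd
ddAAA>
ddAAdd
dddAAd
dddddd
dddddd
dddddd
12) dddddd
dddddd
dddddd
ddAAAA
ddAAdv
dddAAd
dddddd
dddddd
dddddd
13) dddddd
dddddd
dddddd
ddAAAA
ddAA<A
dddAAd
dddddd
dddddd
dddddd
14) dddddd
dddddd
dddddd
ddAA^A
ddAAAA
dddAAd
dddddd
dddddd
dddddd
15) dddddd
dddddd
dddddd
ddA<dA
ddAAAA
dddAAd
dddddd
dddddd
dddddd
16) dddddd
dddddd
dddddd
ddAddA
ddAvAA
dddAAd
dddddd
dddddd
dddddd
17) dddddd
dddddd
dddddd
ddAddA
ddAd>A
dddAAd
dddddd
dddddd
dddddd
18) dddddd
dddddd
dddddd
ddAd^A
ddAddA
dddAAd
dddddd
dddddd
dddddd
19) dddddd
dddddd
dddddd
ddAdA>
ddAddA
dddAAd
dddddd
dddddd
dddddd
20) dddddd
dddddd
ddddd^
ddAdAd
ddAddA
dddAAd
dddddd
dddddd
dddddd
21) dddddd
dddddd
>ddddA
ddAdAd
ddAddA
dddAAd
dddddd
dddddd
dddddd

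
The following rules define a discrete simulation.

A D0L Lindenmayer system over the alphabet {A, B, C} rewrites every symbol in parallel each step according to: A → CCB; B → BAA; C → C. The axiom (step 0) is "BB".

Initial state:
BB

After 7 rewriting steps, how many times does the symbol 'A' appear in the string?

step 0: BB
step 1: BAABAA
step 2: BAACCBCCBBAACCBCCB
step 3: BAACCBCCBCCBAACCBAABAACCBCCBCCBAACCBAA
step 4: BAACCBCCBCCBAACCBAACCBAACCBCCBCCBAACCBCCBBAACCBCCBCCBAACCBAACCBAACCBCCBCCBAACCBCCB
step 5: BAACCBCCBCCBAACCBAACCBAACCBCCBCCBAACCBCCBCCBAACCBCCBCCBAAC…CBCCBCCBAACCBCCBCCBAACCBCCBCCBAACCBAACCBAACCBCCBCCBAACCBAA  (len 166)
step 6: BAACCBCCBCCBAACCBAACCBAACCBCCBCCBAACCBCCBCCBAACCBCCBCCBAAC…BCCBCCBAACCBCCBCCBAACCBCCBCCBAACCBAACCBAACCBCCBCCBAACCBCCB  (len 338)
step 7: BAACCBCCBCCBAACCBAACCBAACCBCCBCCBAACCBCCBCCBAACCBCCBCCBAAC…CBCCBCCBAACCBCCBCCBAACCBCCBCCBAACCBAACCBAACCBCCBCCBAACCBAA  (len 678)

172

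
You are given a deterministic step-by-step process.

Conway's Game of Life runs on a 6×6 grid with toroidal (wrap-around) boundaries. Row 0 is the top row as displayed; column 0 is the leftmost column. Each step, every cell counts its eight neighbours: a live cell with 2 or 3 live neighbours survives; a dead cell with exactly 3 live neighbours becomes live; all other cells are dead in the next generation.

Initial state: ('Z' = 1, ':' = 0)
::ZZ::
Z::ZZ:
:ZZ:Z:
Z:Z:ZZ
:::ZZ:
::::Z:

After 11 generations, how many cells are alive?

t=0: ::ZZ::
Z::ZZ:
:ZZ:Z:
Z:Z:ZZ
:::ZZ:
::::Z:
t=1: ::Z::Z
::::ZZ
::Z:::
Z:Z:::
::::::
::Z:Z:
t=2: :::::Z
:::ZZZ
:Z:Z:Z
:Z::::
:Z:Z::
:::Z::
t=3: :::Z:Z
::ZZ:Z
:::Z:Z
:Z::Z:
::::::
::Z:Z:
t=4: :::::Z
Z:ZZ:Z
Z::Z:Z
::::Z:
:::Z::
:::ZZ:
t=5: Z:Z::Z
:ZZZ::
ZZZZ::
:::ZZZ
:::Z::
:::ZZ:
t=6: Z::::Z
::::ZZ
Z::::Z
ZZ:::Z
::Z::Z
::ZZZZ
t=7: Z:::::
::::Z:
:Z::::
:Z::Z:
::Z:::
:ZZZ::
t=8: :ZZZ::
::::::
::::::
:ZZ:::
::::::
:ZZZ::
t=9: :Z:Z::
::Z:::
::::::
::::::
:::Z::
:Z:Z::
t=10: :Z:Z::
::Z:::
::::::
::::::
::Z:::
:::ZZ:
t=11: :::ZZ:
::Z:::
::::::
::::::
:::Z::
:::ZZ:

6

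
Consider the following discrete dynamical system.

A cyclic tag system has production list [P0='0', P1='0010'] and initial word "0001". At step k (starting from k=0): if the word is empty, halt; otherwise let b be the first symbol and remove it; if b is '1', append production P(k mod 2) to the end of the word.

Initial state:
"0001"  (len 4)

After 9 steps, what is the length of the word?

0

step 0: "0001"  (len 4)
step 1: "001"  (len 3)
step 2: "01"  (len 2)
step 3: "1"  (len 1)
step 4: "0010"  (len 4)
step 5: "010"  (len 3)
step 6: "10"  (len 2)
step 7: "00"  (len 2)
step 8: "0"  (len 1)
step 9: (halted — word empty)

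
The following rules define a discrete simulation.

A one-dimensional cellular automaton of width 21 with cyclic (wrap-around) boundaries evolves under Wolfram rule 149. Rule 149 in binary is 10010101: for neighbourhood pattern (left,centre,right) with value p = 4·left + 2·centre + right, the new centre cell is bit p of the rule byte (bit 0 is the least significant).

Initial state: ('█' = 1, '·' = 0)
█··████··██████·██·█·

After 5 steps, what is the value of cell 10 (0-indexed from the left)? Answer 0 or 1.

1

0) █··████··██████·██·█·
1) ██··██·█··████·····█·
2) ··█····██··██·████·█·
3) █·████···█·····██··██
4) ···██·██·█████···█··█
5) ██········███·██·██·█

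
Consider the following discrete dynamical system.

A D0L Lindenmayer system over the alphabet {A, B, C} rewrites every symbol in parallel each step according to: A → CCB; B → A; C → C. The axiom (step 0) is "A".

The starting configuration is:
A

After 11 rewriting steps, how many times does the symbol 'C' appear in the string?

k=0  A
k=1  CCB
k=2  CCA
k=3  CCCCB
k=4  CCCCA
k=5  CCCCCCB
k=6  CCCCCCA
k=7  CCCCCCCCB
k=8  CCCCCCCCA
k=9  CCCCCCCCCCB
k=10  CCCCCCCCCCA
k=11  CCCCCCCCCCCCB

12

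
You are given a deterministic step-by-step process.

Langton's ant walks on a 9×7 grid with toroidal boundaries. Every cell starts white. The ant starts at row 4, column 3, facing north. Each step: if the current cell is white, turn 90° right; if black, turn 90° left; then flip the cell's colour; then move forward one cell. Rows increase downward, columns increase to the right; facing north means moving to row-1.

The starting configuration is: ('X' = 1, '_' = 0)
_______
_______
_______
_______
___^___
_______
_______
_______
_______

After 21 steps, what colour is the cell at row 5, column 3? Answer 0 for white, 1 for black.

step 0: _______
_______
_______
_______
___^___
_______
_______
_______
_______
step 1: _______
_______
_______
_______
___X>__
_______
_______
_______
_______
step 2: _______
_______
_______
_______
___XX__
____v__
_______
_______
_______
step 3: _______
_______
_______
_______
___XX__
___<X__
_______
_______
_______
step 4: _______
_______
_______
_______
___^X__
___XX__
_______
_______
_______
step 5: _______
_______
_______
_______
__<_X__
___XX__
_______
_______
_______
step 6: _______
_______
_______
__^____
__X_X__
___XX__
_______
_______
_______
step 7: _______
_______
_______
__X>___
__X_X__
___XX__
_______
_______
_______
step 8: _______
_______
_______
__XX___
__XvX__
___XX__
_______
_______
_______
step 9: _______
_______
_______
__XX___
__<XX__
___XX__
_______
_______
_______
step 10: _______
_______
_______
__XX___
___XX__
__vXX__
_______
_______
_______
step 11: _______
_______
_______
__XX___
___XX__
_<XXX__
_______
_______
_______
step 12: _______
_______
_______
__XX___
_^_XX__
_XXXX__
_______
_______
_______
step 13: _______
_______
_______
__XX___
_X>XX__
_XXXX__
_______
_______
_______
step 14: _______
_______
_______
__XX___
_XXXX__
_XvXX__
_______
_______
_______
step 15: _______
_______
_______
__XX___
_XXXX__
_X_>X__
_______
_______
_______
step 16: _______
_______
_______
__XX___
_XX^X__
_X__X__
_______
_______
_______
step 17: _______
_______
_______
__XX___
_X<_X__
_X__X__
_______
_______
_______
step 18: _______
_______
_______
__XX___
_X__X__
_Xv_X__
_______
_______
_______
step 19: _______
_______
_______
__XX___
_X__X__
_<X_X__
_______
_______
_______
step 20: _______
_______
_______
__XX___
_X__X__
__X_X__
_v_____
_______
_______
step 21: _______
_______
_______
__XX___
_X__X__
__X_X__
<X_____
_______
_______

0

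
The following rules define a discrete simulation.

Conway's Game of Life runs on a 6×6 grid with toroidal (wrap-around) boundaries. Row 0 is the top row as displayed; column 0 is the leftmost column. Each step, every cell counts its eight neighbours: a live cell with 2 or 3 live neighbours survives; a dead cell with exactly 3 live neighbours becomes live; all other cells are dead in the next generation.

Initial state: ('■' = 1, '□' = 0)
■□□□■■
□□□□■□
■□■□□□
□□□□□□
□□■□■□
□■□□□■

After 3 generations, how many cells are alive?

8

[0] ■□□□■■
□□□□■□
■□■□□□
□□□□□□
□□■□■□
□■□□□■
[1] ■□□□■□
■■□■■□
□□□□□□
□■□■□□
□□□□□□
□■□■□□
[2] ■□□□■□
■■□■■□
■■□■■□
□□□□□□
□□□□□□
□□□□□□
[3] ■■□■■□
□□□□□□
■■□■■□
□□□□□□
□□□□□□
□□□□□□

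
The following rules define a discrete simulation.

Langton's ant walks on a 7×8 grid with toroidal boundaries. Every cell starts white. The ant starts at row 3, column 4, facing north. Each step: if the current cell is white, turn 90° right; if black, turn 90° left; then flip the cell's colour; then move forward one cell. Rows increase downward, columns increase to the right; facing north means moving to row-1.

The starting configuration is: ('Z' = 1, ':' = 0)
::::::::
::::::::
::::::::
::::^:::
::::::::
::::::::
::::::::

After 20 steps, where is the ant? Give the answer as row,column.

step 0: ::::::::
::::::::
::::::::
::::^:::
::::::::
::::::::
::::::::
step 1: ::::::::
::::::::
::::::::
::::Z>::
::::::::
::::::::
::::::::
step 2: ::::::::
::::::::
::::::::
::::ZZ::
:::::v::
::::::::
::::::::
step 3: ::::::::
::::::::
::::::::
::::ZZ::
::::<Z::
::::::::
::::::::
step 4: ::::::::
::::::::
::::::::
::::^Z::
::::ZZ::
::::::::
::::::::
step 5: ::::::::
::::::::
::::::::
:::<:Z::
::::ZZ::
::::::::
::::::::
step 6: ::::::::
::::::::
:::^::::
:::Z:Z::
::::ZZ::
::::::::
::::::::
step 7: ::::::::
::::::::
:::Z>:::
:::Z:Z::
::::ZZ::
::::::::
::::::::
step 8: ::::::::
::::::::
:::ZZ:::
:::ZvZ::
::::ZZ::
::::::::
::::::::
step 9: ::::::::
::::::::
:::ZZ:::
:::<ZZ::
::::ZZ::
::::::::
::::::::
step 10: ::::::::
::::::::
:::ZZ:::
::::ZZ::
:::vZZ::
::::::::
::::::::
step 11: ::::::::
::::::::
:::ZZ:::
::::ZZ::
::<ZZZ::
::::::::
::::::::
step 12: ::::::::
::::::::
:::ZZ:::
::^:ZZ::
::ZZZZ::
::::::::
::::::::
step 13: ::::::::
::::::::
:::ZZ:::
::Z>ZZ::
::ZZZZ::
::::::::
::::::::
step 14: ::::::::
::::::::
:::ZZ:::
::ZZZZ::
::ZvZZ::
::::::::
::::::::
step 15: ::::::::
::::::::
:::ZZ:::
::ZZZZ::
::Z:>Z::
::::::::
::::::::
step 16: ::::::::
::::::::
:::ZZ:::
::ZZ^Z::
::Z::Z::
::::::::
::::::::
step 17: ::::::::
::::::::
:::ZZ:::
::Z<:Z::
::Z::Z::
::::::::
::::::::
step 18: ::::::::
::::::::
:::ZZ:::
::Z::Z::
::Zv:Z::
::::::::
::::::::
step 19: ::::::::
::::::::
:::ZZ:::
::Z::Z::
::<Z:Z::
::::::::
::::::::
step 20: ::::::::
::::::::
:::ZZ:::
::Z::Z::
:::Z:Z::
::v:::::
::::::::

5,2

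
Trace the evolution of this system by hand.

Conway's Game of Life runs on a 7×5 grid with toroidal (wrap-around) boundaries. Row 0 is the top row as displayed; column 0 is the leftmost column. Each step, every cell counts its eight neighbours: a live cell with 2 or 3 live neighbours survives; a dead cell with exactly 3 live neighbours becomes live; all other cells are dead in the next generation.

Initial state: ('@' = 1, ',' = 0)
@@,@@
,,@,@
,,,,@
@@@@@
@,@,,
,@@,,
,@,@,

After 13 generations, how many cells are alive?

k=0  @@,@@
,,@,@
,,,,@
@@@@@
@,@,,
,@@,,
,@,@,
k=1  ,@,,,
,@@,,
,,,,,
,,@,,
,,,,,
@,,@,
,,,@,
k=2  ,@,,,
,@@,,
,@@,,
,,,,,
,,,,,
,,,,@
,,@,@
k=3  @@,@,
@,,,,
,@@,,
,,,,,
,,,,,
,,,@,
@,,@,
k=4  @@@,,
@,,,@
,@,,,
,,,,,
,,,,,
,,,,@
@@,@,
k=5  ,,@@,
,,@,@
@,,,,
,,,,,
,,,,,
@,,,@
,,,@,
k=6  ,,@,@
,@@,@
,,,,,
,,,,,
,,,,,
,,,,@
,,@@,
k=7  @,,,@
@@@,,
,,,,,
,,,,,
,,,,,
,,,@,
,,@,@
k=8  ,,@,@
@@,,@
,@,,,
,,,,,
,,,,,
,,,@,
@,,,@
k=9  ,,,,,
,@@@@
,@,,,
,,,,,
,,,,,
,,,,@
@,,,@
k=10  ,@@,,
@@@@,
@@,@,
,,,,,
,,,,,
@,,,@
@,,,@
k=11  ,,,,,
,,,@,
@,,@,
,,,,,
,,,,,
@,,,@
,,,@@
k=12  ,,,@@
,,,,@
,,,,@
,,,,,
,,,,,
@,,@@
@,,@@
k=13  ,,,,,
@,,,@
,,,,,
,,,,,
,,,,@
@,,@,
,,@,,

6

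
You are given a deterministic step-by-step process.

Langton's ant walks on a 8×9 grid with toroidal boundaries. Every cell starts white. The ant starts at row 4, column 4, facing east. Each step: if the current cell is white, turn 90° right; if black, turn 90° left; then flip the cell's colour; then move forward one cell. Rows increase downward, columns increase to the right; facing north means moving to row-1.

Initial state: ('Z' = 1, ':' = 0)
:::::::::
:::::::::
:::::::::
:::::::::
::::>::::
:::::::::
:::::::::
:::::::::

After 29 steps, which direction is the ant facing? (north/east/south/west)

south

step 0: :::::::::
:::::::::
:::::::::
:::::::::
::::>::::
:::::::::
:::::::::
:::::::::
step 1: :::::::::
:::::::::
:::::::::
:::::::::
::::Z::::
::::v::::
:::::::::
:::::::::
step 2: :::::::::
:::::::::
:::::::::
:::::::::
::::Z::::
:::<Z::::
:::::::::
:::::::::
step 3: :::::::::
:::::::::
:::::::::
:::::::::
:::^Z::::
:::ZZ::::
:::::::::
:::::::::
step 4: :::::::::
:::::::::
:::::::::
:::::::::
:::Z>::::
:::ZZ::::
:::::::::
:::::::::
step 5: :::::::::
:::::::::
:::::::::
::::^::::
:::Z:::::
:::ZZ::::
:::::::::
:::::::::
step 6: :::::::::
:::::::::
:::::::::
::::Z>:::
:::Z:::::
:::ZZ::::
:::::::::
:::::::::
step 7: :::::::::
:::::::::
:::::::::
::::ZZ:::
:::Z:v:::
:::ZZ::::
:::::::::
:::::::::
step 8: :::::::::
:::::::::
:::::::::
::::ZZ:::
:::Z<Z:::
:::ZZ::::
:::::::::
:::::::::
step 9: :::::::::
:::::::::
:::::::::
::::^Z:::
:::ZZZ:::
:::ZZ::::
:::::::::
:::::::::
step 10: :::::::::
:::::::::
:::::::::
:::<:Z:::
:::ZZZ:::
:::ZZ::::
:::::::::
:::::::::
step 11: :::::::::
:::::::::
:::^:::::
:::Z:Z:::
:::ZZZ:::
:::ZZ::::
:::::::::
:::::::::
step 12: :::::::::
:::::::::
:::Z>::::
:::Z:Z:::
:::ZZZ:::
:::ZZ::::
:::::::::
:::::::::
step 13: :::::::::
:::::::::
:::ZZ::::
:::ZvZ:::
:::ZZZ:::
:::ZZ::::
:::::::::
:::::::::
step 14: :::::::::
:::::::::
:::ZZ::::
:::<ZZ:::
:::ZZZ:::
:::ZZ::::
:::::::::
:::::::::
step 15: :::::::::
:::::::::
:::ZZ::::
::::ZZ:::
:::vZZ:::
:::ZZ::::
:::::::::
:::::::::
step 16: :::::::::
:::::::::
:::ZZ::::
::::ZZ:::
::::>Z:::
:::ZZ::::
:::::::::
:::::::::
step 17: :::::::::
:::::::::
:::ZZ::::
::::^Z:::
:::::Z:::
:::ZZ::::
:::::::::
:::::::::
step 18: :::::::::
:::::::::
:::ZZ::::
:::<:Z:::
:::::Z:::
:::ZZ::::
:::::::::
:::::::::
step 19: :::::::::
:::::::::
:::^Z::::
:::Z:Z:::
:::::Z:::
:::ZZ::::
:::::::::
:::::::::
step 20: :::::::::
:::::::::
::<:Z::::
:::Z:Z:::
:::::Z:::
:::ZZ::::
:::::::::
:::::::::
step 21: :::::::::
::^::::::
::Z:Z::::
:::Z:Z:::
:::::Z:::
:::ZZ::::
:::::::::
:::::::::
step 22: :::::::::
::Z>:::::
::Z:Z::::
:::Z:Z:::
:::::Z:::
:::ZZ::::
:::::::::
:::::::::
step 23: :::::::::
::ZZ:::::
::ZvZ::::
:::Z:Z:::
:::::Z:::
:::ZZ::::
:::::::::
:::::::::
step 24: :::::::::
::ZZ:::::
::<ZZ::::
:::Z:Z:::
:::::Z:::
:::ZZ::::
:::::::::
:::::::::
step 25: :::::::::
::ZZ:::::
:::ZZ::::
::vZ:Z:::
:::::Z:::
:::ZZ::::
:::::::::
:::::::::
step 26: :::::::::
::ZZ:::::
:::ZZ::::
:<ZZ:Z:::
:::::Z:::
:::ZZ::::
:::::::::
:::::::::
step 27: :::::::::
::ZZ:::::
:^:ZZ::::
:ZZZ:Z:::
:::::Z:::
:::ZZ::::
:::::::::
:::::::::
step 28: :::::::::
::ZZ:::::
:Z>ZZ::::
:ZZZ:Z:::
:::::Z:::
:::ZZ::::
:::::::::
:::::::::
step 29: :::::::::
::ZZ:::::
:ZZZZ::::
:ZvZ:Z:::
:::::Z:::
:::ZZ::::
:::::::::
:::::::::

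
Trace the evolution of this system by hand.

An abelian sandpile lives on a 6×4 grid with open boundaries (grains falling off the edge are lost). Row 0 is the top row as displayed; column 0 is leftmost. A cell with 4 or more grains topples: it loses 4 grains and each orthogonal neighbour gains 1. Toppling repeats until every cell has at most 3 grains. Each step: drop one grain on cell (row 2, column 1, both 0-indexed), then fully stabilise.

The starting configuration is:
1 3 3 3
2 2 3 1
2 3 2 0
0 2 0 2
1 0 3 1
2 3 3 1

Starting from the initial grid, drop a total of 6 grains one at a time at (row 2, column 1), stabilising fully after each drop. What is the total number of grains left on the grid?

step 0: 1 3 3 3
2 2 3 1
2 3 2 0
0 2 0 2
1 0 3 1
2 3 3 1
step 1: 1 3 3 3
2 3 3 1
3 0 3 0
0 3 0 2
1 0 3 1
2 3 3 1
step 2: 1 3 3 3
2 3 3 1
3 1 3 0
0 3 0 2
1 0 3 1
2 3 3 1
step 3: 1 3 3 3
2 3 3 1
3 2 3 0
0 3 0 2
1 0 3 1
2 3 3 1
step 4: 1 3 3 3
2 3 3 1
3 3 3 0
0 3 0 2
1 0 3 1
2 3 3 1
step 5: 3 2 2 0
1 0 3 3
2 1 2 1
2 1 2 2
1 1 3 1
2 3 3 1
step 6: 3 2 2 0
1 0 3 3
2 2 2 1
2 1 2 2
1 1 3 1
2 3 3 1

43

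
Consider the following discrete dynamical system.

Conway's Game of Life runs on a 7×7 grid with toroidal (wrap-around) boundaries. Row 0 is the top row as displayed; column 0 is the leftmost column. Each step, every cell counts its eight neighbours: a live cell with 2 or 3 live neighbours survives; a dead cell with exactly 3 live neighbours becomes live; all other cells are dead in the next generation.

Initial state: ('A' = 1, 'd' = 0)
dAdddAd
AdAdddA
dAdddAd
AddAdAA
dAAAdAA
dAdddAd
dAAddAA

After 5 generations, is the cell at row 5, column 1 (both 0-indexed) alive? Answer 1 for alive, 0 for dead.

k=0  dAdddAd
AdAdddA
dAdddAd
AddAdAA
dAAAdAA
dAdddAd
dAAddAA
k=1  dddddAd
AdAddAA
dAAdAAd
dddAddd
dAdAddd
dddAddd
dAAdAAA
k=2  ddAAddd
AdAAddd
AAAdAAd
dAdAddd
dddAAdd
AAdAdAd
ddAAAAA
k=3  dddddAA
AdddddA
AdddAdA
AAdddAd
AAdAddd
AAddddd
AddddAA
k=4  ddddddd
ddddddd
ddddddd
ddAdAAd
ddddddd
ddAdddd
dAdddAd
k=5  ddddddd
ddddddd
ddddddd
ddddddd
dddAddd
ddddddd
ddddddd

0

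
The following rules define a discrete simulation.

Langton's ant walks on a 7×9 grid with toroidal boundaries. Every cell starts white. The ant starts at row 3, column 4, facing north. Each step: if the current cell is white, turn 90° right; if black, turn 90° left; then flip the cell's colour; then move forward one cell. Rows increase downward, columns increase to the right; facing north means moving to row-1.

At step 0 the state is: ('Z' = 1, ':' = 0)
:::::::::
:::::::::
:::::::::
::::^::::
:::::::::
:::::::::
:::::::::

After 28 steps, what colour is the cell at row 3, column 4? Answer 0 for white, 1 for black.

0

k=0  :::::::::
:::::::::
:::::::::
::::^::::
:::::::::
:::::::::
:::::::::
k=1  :::::::::
:::::::::
:::::::::
::::Z>:::
:::::::::
:::::::::
:::::::::
k=2  :::::::::
:::::::::
:::::::::
::::ZZ:::
:::::v:::
:::::::::
:::::::::
k=3  :::::::::
:::::::::
:::::::::
::::ZZ:::
::::<Z:::
:::::::::
:::::::::
k=4  :::::::::
:::::::::
:::::::::
::::^Z:::
::::ZZ:::
:::::::::
:::::::::
k=5  :::::::::
:::::::::
:::::::::
:::<:Z:::
::::ZZ:::
:::::::::
:::::::::
k=6  :::::::::
:::::::::
:::^:::::
:::Z:Z:::
::::ZZ:::
:::::::::
:::::::::
k=7  :::::::::
:::::::::
:::Z>::::
:::Z:Z:::
::::ZZ:::
:::::::::
:::::::::
k=8  :::::::::
:::::::::
:::ZZ::::
:::ZvZ:::
::::ZZ:::
:::::::::
:::::::::
k=9  :::::::::
:::::::::
:::ZZ::::
:::<ZZ:::
::::ZZ:::
:::::::::
:::::::::
k=10  :::::::::
:::::::::
:::ZZ::::
::::ZZ:::
:::vZZ:::
:::::::::
:::::::::
k=11  :::::::::
:::::::::
:::ZZ::::
::::ZZ:::
::<ZZZ:::
:::::::::
:::::::::
k=12  :::::::::
:::::::::
:::ZZ::::
::^:ZZ:::
::ZZZZ:::
:::::::::
:::::::::
k=13  :::::::::
:::::::::
:::ZZ::::
::Z>ZZ:::
::ZZZZ:::
:::::::::
:::::::::
k=14  :::::::::
:::::::::
:::ZZ::::
::ZZZZ:::
::ZvZZ:::
:::::::::
:::::::::
k=15  :::::::::
:::::::::
:::ZZ::::
::ZZZZ:::
::Z:>Z:::
:::::::::
:::::::::
k=16  :::::::::
:::::::::
:::ZZ::::
::ZZ^Z:::
::Z::Z:::
:::::::::
:::::::::
k=17  :::::::::
:::::::::
:::ZZ::::
::Z<:Z:::
::Z::Z:::
:::::::::
:::::::::
k=18  :::::::::
:::::::::
:::ZZ::::
::Z::Z:::
::Zv:Z:::
:::::::::
:::::::::
k=19  :::::::::
:::::::::
:::ZZ::::
::Z::Z:::
::<Z:Z:::
:::::::::
:::::::::
k=20  :::::::::
:::::::::
:::ZZ::::
::Z::Z:::
:::Z:Z:::
::v::::::
:::::::::
k=21  :::::::::
:::::::::
:::ZZ::::
::Z::Z:::
:::Z:Z:::
:<Z::::::
:::::::::
k=22  :::::::::
:::::::::
:::ZZ::::
::Z::Z:::
:^:Z:Z:::
:ZZ::::::
:::::::::
k=23  :::::::::
:::::::::
:::ZZ::::
::Z::Z:::
:Z>Z:Z:::
:ZZ::::::
:::::::::
k=24  :::::::::
:::::::::
:::ZZ::::
::Z::Z:::
:ZZZ:Z:::
:Zv::::::
:::::::::
k=25  :::::::::
:::::::::
:::ZZ::::
::Z::Z:::
:ZZZ:Z:::
:Z:>:::::
:::::::::
k=26  :::::::::
:::::::::
:::ZZ::::
::Z::Z:::
:ZZZ:Z:::
:Z:Z:::::
:::v:::::
k=27  :::::::::
:::::::::
:::ZZ::::
::Z::Z:::
:ZZZ:Z:::
:Z:Z:::::
::<Z:::::
k=28  :::::::::
:::::::::
:::ZZ::::
::Z::Z:::
:ZZZ:Z:::
:Z^Z:::::
::ZZ:::::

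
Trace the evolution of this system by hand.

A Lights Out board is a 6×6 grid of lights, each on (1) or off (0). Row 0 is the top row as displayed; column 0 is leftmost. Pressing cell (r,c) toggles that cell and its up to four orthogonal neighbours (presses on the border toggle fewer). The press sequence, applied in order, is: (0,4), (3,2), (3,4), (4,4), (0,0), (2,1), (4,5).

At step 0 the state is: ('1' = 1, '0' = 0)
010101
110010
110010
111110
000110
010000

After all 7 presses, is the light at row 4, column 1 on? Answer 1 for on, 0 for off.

0

step 0: 010101
110010
110010
111110
000110
010000
step 1: 010010
110000
110010
111110
000110
010000
step 2: 010010
110000
111010
100010
001110
010000
step 3: 010010
110000
111000
100101
001100
010000
step 4: 010010
110000
111000
100111
001011
010010
step 5: 100010
010000
111000
100111
001011
010010
step 6: 100010
000000
000000
110111
001011
010010
step 7: 100010
000000
000000
110110
001000
010011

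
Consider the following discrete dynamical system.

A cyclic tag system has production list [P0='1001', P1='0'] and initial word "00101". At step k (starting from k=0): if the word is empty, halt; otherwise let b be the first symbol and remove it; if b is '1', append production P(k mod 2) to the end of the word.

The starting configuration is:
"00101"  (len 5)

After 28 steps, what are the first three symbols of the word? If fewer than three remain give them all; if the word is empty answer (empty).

gen 0: "00101"  (len 5)
gen 1: "0101"  (len 4)
gen 2: "101"  (len 3)
gen 3: "011001"  (len 6)
gen 4: "11001"  (len 5)
gen 5: "10011001"  (len 8)
gen 6: "00110010"  (len 8)
gen 7: "0110010"  (len 7)
gen 8: "110010"  (len 6)
gen 9: "100101001"  (len 9)
gen 10: "001010010"  (len 9)
gen 11: "01010010"  (len 8)
gen 12: "1010010"  (len 7)
gen 13: "0100101001"  (len 10)
gen 14: "100101001"  (len 9)
gen 15: "001010011001"  (len 12)
gen 16: "01010011001"  (len 11)
gen 17: "1010011001"  (len 10)
gen 18: "0100110010"  (len 10)
gen 19: "100110010"  (len 9)
gen 20: "001100100"  (len 9)
gen 21: "01100100"  (len 8)
gen 22: "1100100"  (len 7)
gen 23: "1001001001"  (len 10)
gen 24: "0010010010"  (len 10)
gen 25: "010010010"  (len 9)
gen 26: "10010010"  (len 8)
gen 27: "00100101001"  (len 11)
gen 28: "0100101001"  (len 10)

010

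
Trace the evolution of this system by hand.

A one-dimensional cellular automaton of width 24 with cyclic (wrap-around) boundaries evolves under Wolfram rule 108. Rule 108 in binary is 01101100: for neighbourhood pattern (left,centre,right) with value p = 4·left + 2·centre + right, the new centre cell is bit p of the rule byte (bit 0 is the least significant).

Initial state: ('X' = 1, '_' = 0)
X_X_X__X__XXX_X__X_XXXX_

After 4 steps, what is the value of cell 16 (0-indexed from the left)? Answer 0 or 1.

k=0  X_X_X__X__XXX_X__X_XXXX_
k=1  XXXXX__X__X_XXX__XXX__XX
k=2  ____X__X__XXX_X__X_X__X_
k=3  ____X__X__X_XXX__XXX__X_
k=4  ____X__X__XXX_X__X_X__X_

0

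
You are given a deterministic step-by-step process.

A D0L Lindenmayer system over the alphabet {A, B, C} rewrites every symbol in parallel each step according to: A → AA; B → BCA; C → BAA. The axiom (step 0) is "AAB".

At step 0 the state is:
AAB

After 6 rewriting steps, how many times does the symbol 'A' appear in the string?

gen 0: AAB
gen 1: AAAABCA
gen 2: AAAAAAAABCABAAAA
gen 3: AAAAAAAAAAAAAAAABCABAAAABCAAAAAAAAA
gen 4: AAAAAAAAAAAAAAAAAAAAAAAAAAAAAAAABCABAAAABCAAAAAAAAABCABAAAAAAAAAAAAAAAAAAAA
gen 5: AAAAAAAAAAAAAAAAAAAAAAAAAAAAAAAAAAAAAAAAAAAAAAAAAAAAAAAAAA…AAAAAAABCABAAAABCAAAAAAAAAAAAAAAAAAAAAAAAAAAAAAAAAAAAAAAAA  (len 158)
gen 6: AAAAAAAAAAAAAAAAAAAAAAAAAAAAAAAAAAAAAAAAAAAAAAAAAAAAAAAAAA…AAAAAAAAAAAAAAAAAAAAAAAAAAAAAAAAAAAAAAAAAAAAAAAAAAAAAAAAAA  (len 329)

308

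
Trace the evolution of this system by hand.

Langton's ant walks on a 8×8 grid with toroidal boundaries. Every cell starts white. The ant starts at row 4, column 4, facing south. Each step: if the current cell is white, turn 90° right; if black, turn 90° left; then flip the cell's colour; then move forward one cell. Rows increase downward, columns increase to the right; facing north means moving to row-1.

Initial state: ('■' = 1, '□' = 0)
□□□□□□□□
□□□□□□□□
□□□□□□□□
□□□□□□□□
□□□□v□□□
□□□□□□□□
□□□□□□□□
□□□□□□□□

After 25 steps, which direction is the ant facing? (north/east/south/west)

t=0: □□□□□□□□
□□□□□□□□
□□□□□□□□
□□□□□□□□
□□□□v□□□
□□□□□□□□
□□□□□□□□
□□□□□□□□
t=1: □□□□□□□□
□□□□□□□□
□□□□□□□□
□□□□□□□□
□□□<■□□□
□□□□□□□□
□□□□□□□□
□□□□□□□□
t=2: □□□□□□□□
□□□□□□□□
□□□□□□□□
□□□^□□□□
□□□■■□□□
□□□□□□□□
□□□□□□□□
□□□□□□□□
t=3: □□□□□□□□
□□□□□□□□
□□□□□□□□
□□□■>□□□
□□□■■□□□
□□□□□□□□
□□□□□□□□
□□□□□□□□
t=4: □□□□□□□□
□□□□□□□□
□□□□□□□□
□□□■■□□□
□□□■v□□□
□□□□□□□□
□□□□□□□□
□□□□□□□□
t=5: □□□□□□□□
□□□□□□□□
□□□□□□□□
□□□■■□□□
□□□■□>□□
□□□□□□□□
□□□□□□□□
□□□□□□□□
t=6: □□□□□□□□
□□□□□□□□
□□□□□□□□
□□□■■□□□
□□□■□■□□
□□□□□v□□
□□□□□□□□
□□□□□□□□
t=7: □□□□□□□□
□□□□□□□□
□□□□□□□□
□□□■■□□□
□□□■□■□□
□□□□<■□□
□□□□□□□□
□□□□□□□□
t=8: □□□□□□□□
□□□□□□□□
□□□□□□□□
□□□■■□□□
□□□■^■□□
□□□□■■□□
□□□□□□□□
□□□□□□□□
t=9: □□□□□□□□
□□□□□□□□
□□□□□□□□
□□□■■□□□
□□□■■>□□
□□□□■■□□
□□□□□□□□
□□□□□□□□
t=10: □□□□□□□□
□□□□□□□□
□□□□□□□□
□□□■■^□□
□□□■■□□□
□□□□■■□□
□□□□□□□□
□□□□□□□□
t=11: □□□□□□□□
□□□□□□□□
□□□□□□□□
□□□■■■>□
□□□■■□□□
□□□□■■□□
□□□□□□□□
□□□□□□□□
t=12: □□□□□□□□
□□□□□□□□
□□□□□□□□
□□□■■■■□
□□□■■□v□
□□□□■■□□
□□□□□□□□
□□□□□□□□
t=13: □□□□□□□□
□□□□□□□□
□□□□□□□□
□□□■■■■□
□□□■■<■□
□□□□■■□□
□□□□□□□□
□□□□□□□□
t=14: □□□□□□□□
□□□□□□□□
□□□□□□□□
□□□■■^■□
□□□■■■■□
□□□□■■□□
□□□□□□□□
□□□□□□□□
t=15: □□□□□□□□
□□□□□□□□
□□□□□□□□
□□□■<□■□
□□□■■■■□
□□□□■■□□
□□□□□□□□
□□□□□□□□
t=16: □□□□□□□□
□□□□□□□□
□□□□□□□□
□□□■□□■□
□□□■v■■□
□□□□■■□□
□□□□□□□□
□□□□□□□□
t=17: □□□□□□□□
□□□□□□□□
□□□□□□□□
□□□■□□■□
□□□■□>■□
□□□□■■□□
□□□□□□□□
□□□□□□□□
t=18: □□□□□□□□
□□□□□□□□
□□□□□□□□
□□□■□^■□
□□□■□□■□
□□□□■■□□
□□□□□□□□
□□□□□□□□
t=19: □□□□□□□□
□□□□□□□□
□□□□□□□□
□□□■□■>□
□□□■□□■□
□□□□■■□□
□□□□□□□□
□□□□□□□□
t=20: □□□□□□□□
□□□□□□□□
□□□□□□^□
□□□■□■□□
□□□■□□■□
□□□□■■□□
□□□□□□□□
□□□□□□□□
t=21: □□□□□□□□
□□□□□□□□
□□□□□□■>
□□□■□■□□
□□□■□□■□
□□□□■■□□
□□□□□□□□
□□□□□□□□
t=22: □□□□□□□□
□□□□□□□□
□□□□□□■■
□□□■□■□v
□□□■□□■□
□□□□■■□□
□□□□□□□□
□□□□□□□□
t=23: □□□□□□□□
□□□□□□□□
□□□□□□■■
□□□■□■<■
□□□■□□■□
□□□□■■□□
□□□□□□□□
□□□□□□□□
t=24: □□□□□□□□
□□□□□□□□
□□□□□□^■
□□□■□■■■
□□□■□□■□
□□□□■■□□
□□□□□□□□
□□□□□□□□
t=25: □□□□□□□□
□□□□□□□□
□□□□□<□■
□□□■□■■■
□□□■□□■□
□□□□■■□□
□□□□□□□□
□□□□□□□□

west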